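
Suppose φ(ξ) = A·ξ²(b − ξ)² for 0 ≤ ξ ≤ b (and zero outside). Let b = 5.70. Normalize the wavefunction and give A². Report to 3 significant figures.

The normalization condition is ∫|φ|² dξ = 1 from 0 to b.
Expanding the polynomial and integrating term by term, with φ = A·ξ²(b − ξ)², the integral evaluates to A²·[b^9/630].
So A² = (b^9/630)^(−1).
With b = 5.70: A² = 0.00009919 and A = 0.009959.

A^2 ≈ 0.0000992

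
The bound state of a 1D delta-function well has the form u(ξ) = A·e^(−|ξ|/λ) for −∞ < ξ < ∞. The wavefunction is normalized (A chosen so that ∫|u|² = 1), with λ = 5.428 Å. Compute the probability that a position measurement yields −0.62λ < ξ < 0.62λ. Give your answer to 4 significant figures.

P ≈ 0.7106

The probability is P = ∫ |u|² dξ over [−0.62λ, 0.62λ].
Since A² = 1/(λ), this is the region integral divided by the full normalization integral.
Both integrals are even about ξ = 0, so only the ξ ≥ 0 halves are needed (the factors of 2 cancel). In terms of t = ξ/λ (A² and the length scale cancel between numerator and denominator), P = [∫_{0}^{0.62} e^(-2·t) dt] / [∫_{0}^{∞} e^(-2·t) dt].
An antiderivative of e^(-2·t) is -e^(-2·t)/2; evaluating from 0 to 0.62 gives 1/2 - e^(-31/25)/2, while the full integral is 1/2.
The result is P = 0.71062.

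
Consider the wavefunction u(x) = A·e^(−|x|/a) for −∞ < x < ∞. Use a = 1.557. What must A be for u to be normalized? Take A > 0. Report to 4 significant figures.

A ≈ 0.8014

The normalization condition is ∫|u|² dx = 1 from −∞ to ∞.
Recall ∫₀^∞ x^m e^(−x/β) dx = m!·β^(m+1), with u = A·e^(−|x|/a), the integral evaluates to A²·[a].
Hence A² = 1/[a].
Plugging in a = 1.557 yields A = 0.80141.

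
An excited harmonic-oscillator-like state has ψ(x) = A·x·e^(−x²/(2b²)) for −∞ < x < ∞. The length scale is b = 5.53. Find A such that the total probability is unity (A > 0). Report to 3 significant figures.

Normalization requires ∫|ψ|² dx = 1, integrated from −∞ to ∞.
∫|ψ|² dx = A²·(√(π)·b^3/2).
Plugging in b = 5.53 yields A = 0.08168.

A ≈ 0.0817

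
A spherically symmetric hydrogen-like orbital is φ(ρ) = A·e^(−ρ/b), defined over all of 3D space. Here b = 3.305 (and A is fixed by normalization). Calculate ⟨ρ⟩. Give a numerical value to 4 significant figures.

⟨ρ⟩ ≈ 4.958

By definition ⟨ρ⟩ = ∫ ρ |φ(ρ)|² 4πρ² dρ.
With ∫₀^∞ ρ^3 e^(−αρ) dρ = 3!/α^4, the ratio of the moment integral to the normalization integral gives ⟨ρ⟩ = 3·b/2.
Putting b = 3.305 gives 4.9575.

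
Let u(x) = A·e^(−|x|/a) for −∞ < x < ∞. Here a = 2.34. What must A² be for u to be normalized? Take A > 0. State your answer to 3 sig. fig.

A^2 ≈ 0.427

We need A² ∫|f|² dx = 1, taking the integral from −∞ to ∞.
Recall ∫₀^∞ x^m e^(−x/β) dx = m!·β^(m+1), ∫|u|² dx = A²·(a).
Hence A² = 1/[a].
Substituting a = 2.34 gives A² = 0.4274, so A = 0.6537.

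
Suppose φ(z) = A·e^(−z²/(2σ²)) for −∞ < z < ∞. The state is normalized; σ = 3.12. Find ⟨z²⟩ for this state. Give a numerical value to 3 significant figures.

⟨z^2⟩ ≈ 4.87

By definition ⟨z²⟩ = ∫ z^2 |φ(z)|² dz.
With ∫_{−∞}^{∞} z^(2m) e^(−αz²) dz = (2m−1)!!·√π / (2^m α^(m+1/2)), since the A² factors cancel between numerator and denominator, ⟨z²⟩ = σ^2/2.
With σ = 3.12, ⟨z^2⟩ = 4.867.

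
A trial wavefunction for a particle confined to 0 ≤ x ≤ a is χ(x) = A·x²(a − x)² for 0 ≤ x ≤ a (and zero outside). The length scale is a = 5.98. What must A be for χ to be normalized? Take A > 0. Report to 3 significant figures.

A ≈ 0.00803

Require ∫ |χ|² dx = 1 over the whole domain.
Expanding the polynomial and integrating term by term, the integral (without the A² prefactor) comes out to a^9/630.
Hence A² = 1/[a^9/630].
With a = 5.98: A² = 0.00006442 and A = 0.008026.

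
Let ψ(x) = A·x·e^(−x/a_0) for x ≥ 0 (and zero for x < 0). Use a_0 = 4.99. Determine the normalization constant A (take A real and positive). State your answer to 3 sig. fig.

Require ∫ |ψ|² dx = 1 over the whole domain.
With ∫₀^∞ x^2 e^(−αx) dx = 2!/α^3, carrying out the integral gives A² · a_0^3/4.
So A² = (a_0^3/4)^(−1).
Substituting a_0 = 4.99 gives A² = 0.03219, so A = 0.1794.

A ≈ 0.179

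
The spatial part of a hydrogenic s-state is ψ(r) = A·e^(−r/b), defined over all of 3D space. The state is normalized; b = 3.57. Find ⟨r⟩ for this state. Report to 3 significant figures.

⟨r⟩ ≈ 5.36

The expectation value is the |ψ|²-weighted average of r: ∫ r|ψ|² 4πr² dr.
The ratio of the moment integral to the normalization integral gives ⟨r⟩ = 3·b/2.
With b = 3.57, ⟨r⟩ = 5.355.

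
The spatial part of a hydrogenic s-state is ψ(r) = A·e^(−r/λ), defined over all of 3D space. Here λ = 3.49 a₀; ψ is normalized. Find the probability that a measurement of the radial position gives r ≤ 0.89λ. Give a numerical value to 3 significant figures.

With dV = 4πr²dr, the probability is ∫|ψ|² dV over r ≤ 0.89λ.
A² is fixed by ∫₀^∞ 4πr²|ψ|² dr = 1, i.e. A² = (π·λ^3)^(−1).
Substituting u = r/λ, A², 4π and the length scale all cancel in the ratio: P = ∫_{0}^{0.89} u^2·e^(-2·u) du / ∫_{0}^{∞} u^2·e^(-2·u) du.
An antiderivative of u^2·e^(-2·u) is -(2·u^2 + 2·u + 1)·e^(-2·u)/4; evaluating from 0 to 0.89 gives ≈ 0.066007, while the full integral is 1/4.
This evaluates to P = 0.2640.

P ≈ 0.264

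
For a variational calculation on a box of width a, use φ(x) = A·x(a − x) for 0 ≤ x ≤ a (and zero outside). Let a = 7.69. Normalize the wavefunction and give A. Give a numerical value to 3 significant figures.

Require ∫ |φ|² dx = 1 over the whole domain.
The integral (without the A² prefactor) comes out to a^5/30.
So A² = (a^5/30)^(−1).
With a = 7.69: A² = 0.001116 and A = 0.03340.

A ≈ 0.0334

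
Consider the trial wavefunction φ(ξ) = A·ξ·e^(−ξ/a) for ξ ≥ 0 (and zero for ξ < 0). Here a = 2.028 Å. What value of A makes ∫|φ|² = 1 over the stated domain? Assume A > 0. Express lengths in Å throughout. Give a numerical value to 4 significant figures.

We need A² ∫|f|² dξ = 1, taking the integral from 0 to ∞.
Recall ∫₀^∞ ξ^m e^(−ξ/β) dξ = m!·β^(m+1), carrying out the integral gives A² · a^3/4.
Substituting a = 2.028 gives A² = 0.47957, so A = 0.69251.

A ≈ 0.6925 Å^(-3/2)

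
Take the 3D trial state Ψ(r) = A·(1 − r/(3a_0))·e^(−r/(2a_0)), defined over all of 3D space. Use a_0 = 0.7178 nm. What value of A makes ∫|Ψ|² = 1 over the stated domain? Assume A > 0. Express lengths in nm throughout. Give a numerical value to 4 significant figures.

A ≈ 0.5681 nm^(-3/2)

The normalization condition is ∫|Ψ|² 4πr² dr = 1 from 0 to ∞.
The angular integral contributes 4π, leaving ∫₀^∞ r²|Ψ|² dr.
∫|Ψ|² 4πr² dr = A²·(8·π·a_0^3/3).
Substituting a_0 = 0.7178 gives A² = 0.32275, so A = 0.56811.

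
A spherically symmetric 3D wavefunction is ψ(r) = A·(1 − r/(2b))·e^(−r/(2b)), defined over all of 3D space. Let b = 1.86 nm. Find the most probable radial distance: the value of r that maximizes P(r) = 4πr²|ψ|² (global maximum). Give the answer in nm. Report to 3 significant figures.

r ≈ 9.74 nm

Set d/dr [P(r) = 4πr²|ψ|²] = 0 and solve for r > 0.
Solving yields r = b·(√(5) + 3).
With b = 1.86, the most probable radial distance is 9.739 nm.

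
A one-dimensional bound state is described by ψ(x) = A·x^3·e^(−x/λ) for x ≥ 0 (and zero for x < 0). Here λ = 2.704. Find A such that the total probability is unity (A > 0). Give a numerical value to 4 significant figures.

We need A² ∫|f|² dx = 1, taking the integral from 0 to ∞.
Recall ∫₀^∞ x^m e^(−x/β) dx = m!·β^(m+1), ∫|ψ|² dx = A²·(45·λ^7/8).
Setting this equal to 1 gives A² = 1/(45·λ^7/8).
Substituting λ = 2.704 gives A² = 0.00016820, so A = 0.012969.

A ≈ 0.01297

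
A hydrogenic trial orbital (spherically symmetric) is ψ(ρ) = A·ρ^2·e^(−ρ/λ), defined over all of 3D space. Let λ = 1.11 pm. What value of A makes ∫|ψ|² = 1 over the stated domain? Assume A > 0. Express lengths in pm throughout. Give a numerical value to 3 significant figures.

A ≈ 0.0825 pm^(-7/2)

The normalization condition is ∫|ψ|² 4πρ² dρ = 1 from 0 to ∞.
Using ∫₀^∞ ρⁿ e^(−αρ) dρ = n!/αⁿ⁺¹, with ψ = A·ρ^2·e^(−ρ/λ), the integral evaluates to A²·[45·π·λ^7/2].
Hence A² = 1/[45·π·λ^7/2].
With λ = 1.11: A² = 0.006814 and A = 0.08255.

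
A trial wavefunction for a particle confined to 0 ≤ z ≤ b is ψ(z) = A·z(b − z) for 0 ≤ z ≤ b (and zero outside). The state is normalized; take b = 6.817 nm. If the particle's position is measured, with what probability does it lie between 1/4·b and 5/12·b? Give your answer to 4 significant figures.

P = ∫_{1/4·b}^{5/12·b} |ψ(z)|² dz.
With A² fixed by ∫|ψ|² = 1, i.e. A² = (b^5/30)^(−1), substitute and integrate.
In terms of u = z/b (A² and the length scale cancel between numerator and denominator), P = [∫_{1/4}^{5/12} u^2·(1 - u)^2 du] / [∫_{0}^{1} u^2·(1 - u)^2 du].
An antiderivative of u^2·(1 - u)^2 is u^3·(6·u^2 - 15·u + 10)/30; evaluating from 1/4 to 5/12 gives ≈ 0.00810346, while the full integral is 1/30.
Taking the ratio, P = 0.24310.

P ≈ 0.2431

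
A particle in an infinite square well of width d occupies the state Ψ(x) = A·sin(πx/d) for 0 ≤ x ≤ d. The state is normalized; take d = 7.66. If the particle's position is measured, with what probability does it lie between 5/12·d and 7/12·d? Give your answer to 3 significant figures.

P ≈ 0.326

P = ∫_{5/12·d}^{7/12·d} |Ψ(x)|² dx.
Since A² = 1/(d/2), this is the region integral divided by the full normalization integral.
Let u = x/d; then A² and the length scale cancel, so P = ∫_{5/12}^{7/12} sin(π·u)^2 du ÷ ∫_{0}^{1} sin(π·u)^2 du.
With ∫ sin(π·u)^2 du = u/2 - sin(2·π·u)/(4·π) + C, the region integral is 1/(4·π) + 1/12 and the full one is 1/2.
Taking the ratio, P = (3 + π)/(6·π).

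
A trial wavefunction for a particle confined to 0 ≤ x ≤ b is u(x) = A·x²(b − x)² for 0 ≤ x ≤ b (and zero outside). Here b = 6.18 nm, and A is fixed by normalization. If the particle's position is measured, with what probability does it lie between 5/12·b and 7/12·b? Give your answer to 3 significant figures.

P ≈ 0.395

P = ∫_{5/12·b}^{7/12·b} |u(x)|² dx.
With A² fixed by ∫|u|² = 1, i.e. A² = (b^9/630)^(−1), substitute and integrate.
Let t = x/b; then A² and the length scale cancel, so P = ∫_{5/12}^{7/12} t^4·(1 - t)^4 dt ÷ ∫_{0}^{1} t^4·(1 - t)^4 dt.
Using ∫ t^4·(1 - t)^4 dt = t^5·(70·t^4 - 315·t^3 + 540·t^2 - 420·t + 126)/630, the numerator is ≈ 0.00062752 and the denominator is 1/630.
Evaluating gives P = 0.3953.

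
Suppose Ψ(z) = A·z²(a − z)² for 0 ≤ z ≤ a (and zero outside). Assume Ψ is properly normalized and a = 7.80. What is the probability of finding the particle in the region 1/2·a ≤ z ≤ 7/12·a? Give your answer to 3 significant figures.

The probability is P = ∫ |Ψ|² dz over [1/2·a, 7/12·a].
With A² fixed by ∫|Ψ|² = 1, i.e. A² = (a^9/630)^(−1), substitute and integrate.
Let u = z/a; then A² and the length scale cancel, so P = ∫_{1/2}^{7/12} u^4·(1 - u)^4 du ÷ ∫_{0}^{1} u^4·(1 - u)^4 du.
Using ∫ u^4·(1 - u)^4 du = u^5·(70·u^4 - 315·u^3 + 540·u^2 - 420·u + 126)/630, the numerator is ≈ 0.00031376 and the denominator is 1/630.
Evaluating gives P = 0.1977.

P ≈ 0.198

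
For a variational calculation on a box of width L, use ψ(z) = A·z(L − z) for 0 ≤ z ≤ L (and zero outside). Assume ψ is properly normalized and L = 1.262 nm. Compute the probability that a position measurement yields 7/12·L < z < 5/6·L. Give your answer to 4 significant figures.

P ≈ 0.3111

The probability is P = ∫ |ψ|² dz over [7/12·L, 5/6·L].
Since A² = 1/(L^5/30), this is the region integral divided by the full normalization integral.
Substituting u = z/L, A² and the length scale cancel in the ratio: P = ∫_{7/12}^{5/6} u^2·(1 - u)^2 du / ∫_{0}^{1} u^2·(1 - u)^2 du.
Using ∫ u^2·(1 - u)^2 du = u^3·(6·u^2 - 15·u + 10)/30, the numerator is ≈ 0.0103709 and the denominator is 1/30.
Taking the ratio, P = 0.31113.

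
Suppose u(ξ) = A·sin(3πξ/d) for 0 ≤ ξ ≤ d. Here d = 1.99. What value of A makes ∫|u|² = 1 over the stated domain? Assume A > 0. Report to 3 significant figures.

The normalization condition is ∫|u|² dξ = 1 from 0 to d.
The integral (without the A² prefactor) comes out to d/2.
So A² = (d/2)^(−1).
Plugging in d = 1.99 yields A = 1.003.

A ≈ 1.00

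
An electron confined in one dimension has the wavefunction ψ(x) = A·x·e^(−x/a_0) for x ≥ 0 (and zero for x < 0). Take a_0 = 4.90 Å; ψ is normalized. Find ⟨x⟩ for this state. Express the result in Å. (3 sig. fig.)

By definition ⟨x⟩ = ∫ x |ψ(x)|² dx.
Recall ∫₀^∞ x^m e^(−x/β) dx = m!·β^(m+1), evaluating both integrals, ⟨x⟩ = 3·a_0/2.
Putting a_0 = 4.90 gives 7.350.

⟨x⟩ ≈ 7.35 Å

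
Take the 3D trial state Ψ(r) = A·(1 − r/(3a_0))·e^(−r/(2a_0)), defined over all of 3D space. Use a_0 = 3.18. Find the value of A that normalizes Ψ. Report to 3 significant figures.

A ≈ 0.0609

Normalization requires ∫|Ψ|² 4πr² dr = 1, integrated from 0 to ∞.
Recall ∫₀^∞ r^m e^(−r/β) dr = m!·β^(m+1), carrying out the integral gives A² · 8·π·a_0^3/3.
Hence A² = 1/[8·π·a_0^3/3].
With a_0 = 3.18: A² = 0.003712 and A = 0.06093.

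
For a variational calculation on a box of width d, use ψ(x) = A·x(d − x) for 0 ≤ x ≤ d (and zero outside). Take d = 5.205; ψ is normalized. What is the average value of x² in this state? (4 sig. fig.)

⟨x^2⟩ ≈ 7.741

⟨x²⟩ = ∫ x^2 |ψ|² dx over the full domain.
Expanding the polynomial and integrating term by term, evaluating both integrals, ⟨x²⟩ = 2·d^2/7.
Putting d = 5.205 gives 7.7406.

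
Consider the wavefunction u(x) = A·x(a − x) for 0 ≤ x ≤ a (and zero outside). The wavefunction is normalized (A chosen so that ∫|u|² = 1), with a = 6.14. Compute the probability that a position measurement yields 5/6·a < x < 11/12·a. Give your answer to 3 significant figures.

|u|² is the probability density, so P = ∫_{5/6·a}^{11/12·a} |u|² dx.
With A² fixed by ∫|u|² = 1, i.e. A² = (a^5/30)^(−1), substitute and integrate.
In terms of t = x/a (A² and the length scale cancel between numerator and denominator), P = [∫_{5/6}^{11/12} t^2·(1 - t)^2 dt] / [∫_{0}^{1} t^2·(1 - t)^2 dt].
Using ∫ t^2·(1 - t)^2 dt = t^3·(6·t^2 - 15·t + 10)/30, the numerator is ≈ 0.0010135 and the denominator is 1/30.
Taking the ratio, P = 0.03041.

P ≈ 0.0304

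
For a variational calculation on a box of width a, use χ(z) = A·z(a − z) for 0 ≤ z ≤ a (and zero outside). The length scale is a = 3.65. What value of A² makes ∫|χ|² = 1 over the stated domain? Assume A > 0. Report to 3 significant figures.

Require ∫ |χ|² dz = 1 over the whole domain.
Expanding the polynomial and integrating term by term, the integral (without the A² prefactor) comes out to a^5/30.
Hence A² = 1/[a^5/30].
With a = 3.65: A² = 0.04631 and A = 0.2152.

A^2 ≈ 0.0463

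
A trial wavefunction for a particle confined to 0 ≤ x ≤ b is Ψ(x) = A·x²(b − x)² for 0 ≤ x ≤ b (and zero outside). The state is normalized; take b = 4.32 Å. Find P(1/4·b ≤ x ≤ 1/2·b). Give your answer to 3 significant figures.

P ≈ 0.451

|Ψ|² is the probability density, so P = ∫_{1/4·b}^{1/2·b} |Ψ|² dx.
The normalization integral ∫|Ψ|²dx over the whole domain equals b^9/630·A², and A² cancels in the ratio.
Substituting u = x/b, A² and the length scale cancel in the ratio: P = ∫_{1/4}^{1/2} u^4·(1 - u)^4 du / ∫_{0}^{1} u^4·(1 - u)^4 du.
With ∫ u^4·(1 - u)^4 du = u^5·(70·u^4 - 315·u^3 + 540·u^2 - 420·u + 126)/630 + C, the region integral is ≈ 0.00071599 and the full one is 1/630.
Evaluating gives P = 0.4511.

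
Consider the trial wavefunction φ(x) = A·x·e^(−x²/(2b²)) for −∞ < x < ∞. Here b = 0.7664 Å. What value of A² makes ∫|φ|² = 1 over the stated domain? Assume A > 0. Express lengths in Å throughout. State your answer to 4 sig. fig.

A^2 ≈ 2.507 Å^(-3)

We need A² ∫|f|² dx = 1, taking the integral from −∞ to ∞.
Differentiating ∫e^(−αx²) dx = √(π/α) under α to get the higher moments, ∫|φ|² dx = A²·(√(π)·b^3/2).
Setting this equal to 1 gives A² = 1/(√(π)·b^3/2).
Plugging in b = 0.7664 yields A = 1.5832.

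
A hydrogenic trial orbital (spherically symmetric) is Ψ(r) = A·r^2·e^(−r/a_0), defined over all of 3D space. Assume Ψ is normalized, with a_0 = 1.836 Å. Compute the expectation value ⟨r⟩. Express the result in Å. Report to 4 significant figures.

⟨r⟩ ≈ 6.426 Å

⟨r⟩ = ∫ r |Ψ|² 4πr² dr over the full domain.
Recall ∫₀^∞ r^m e^(−r/β) dr = m!·β^(m+1), since the A² factors cancel between numerator and denominator, ⟨r⟩ = 7·a_0/2.
Putting a_0 = 1.836 gives 6.4260.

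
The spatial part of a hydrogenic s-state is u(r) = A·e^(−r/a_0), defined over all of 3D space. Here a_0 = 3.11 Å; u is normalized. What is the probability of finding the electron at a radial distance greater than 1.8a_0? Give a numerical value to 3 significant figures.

Integrate the radial probability density 4πr²|u|² over r > 1.8a_0.
The full normalization integral is A²·[π·a_0^3] = 1, fixing A².
Substituting t = r/a_0, A², 4π and the length scale all cancel in the ratio: P = ∫_{1.8}^{∞} t^2·e^(-2·t) dt / ∫_{0}^{∞} t^2·e^(-2·t) dt.
Using ∫ t^2·e^(-2·t) dt = -(2·t^2 + 2·t + 1)·e^(-2·t)/4, the numerator is 277·e^(-18/5)/100 and the denominator is 1/4.
This evaluates to P = 0.3027.

P ≈ 0.303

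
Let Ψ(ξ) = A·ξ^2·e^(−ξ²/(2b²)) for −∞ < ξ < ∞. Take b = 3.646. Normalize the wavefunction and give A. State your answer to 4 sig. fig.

A ≈ 0.03417

The normalization condition is ∫|Ψ|² dξ = 1 from −∞ to ∞.
Carrying out the integral gives A² · 3·√(π)·b^5/4.
Hence A² = 1/[3·√(π)·b^5/4].
Plugging in b = 3.646 yields A = 0.034170.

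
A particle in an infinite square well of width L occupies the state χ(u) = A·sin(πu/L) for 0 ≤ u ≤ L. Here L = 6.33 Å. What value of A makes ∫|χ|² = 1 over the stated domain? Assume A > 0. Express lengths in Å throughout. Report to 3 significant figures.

A ≈ 0.562 Å^(-1/2)

Normalization requires ∫|χ|² du = 1, integrated from 0 to L.
∫|χ|² du = A²·(L/2).
Setting this equal to 1 gives A² = 1/(L/2).
With L = 6.33: A² = 0.3160 and A = 0.5621.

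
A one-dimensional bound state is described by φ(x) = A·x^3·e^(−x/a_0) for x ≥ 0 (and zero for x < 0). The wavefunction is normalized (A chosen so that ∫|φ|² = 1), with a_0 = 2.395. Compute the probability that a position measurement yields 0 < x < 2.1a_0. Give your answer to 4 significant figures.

P ≈ 0.1325

P = ∫_{0}^{2.1a_0} |φ(x)|² dx.
Since A² = 1/(45·a_0^7/8), this is the region integral divided by the full normalization integral.
In terms of u = x/a_0 (A² and the length scale cancel between numerator and denominator), P = [∫_{0}^{2.1} u^6·e^(-2·u) du] / [∫_{0}^{∞} u^6·e^(-2·u) du].
Using ∫ u^6·e^(-2·u) du = -(4·u^6 + 12·u^5 + 30·u^4 + 60·u^3 + 90·u^2 + 90·u + 45)·e^(-2·u)/8, the numerator is ≈ 0.745515 and the denominator is 45/8.
This works out to P = 0.13254.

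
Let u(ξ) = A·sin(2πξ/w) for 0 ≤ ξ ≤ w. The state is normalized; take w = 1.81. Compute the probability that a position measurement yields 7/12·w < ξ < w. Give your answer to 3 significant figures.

The probability is P = ∫ |u|² dξ over [7/12·w, w].
The normalization integral ∫|u|²dξ over the whole domain equals w/2·A², and A² cancels in the ratio.
Let t = ξ/w; then A² and the length scale cancel, so P = ∫_{7/12}^{1} sin(2·π·t)^2 dt ÷ ∫_{0}^{1} sin(2·π·t)^2 dt.
An antiderivative of sin(2·π·t)^2 is t/2 - sin(4·π·t)/(8·π); evaluating from 7/12 to 1 gives √(3)/(16·π) + 5/24, while the full integral is 1/2.
This works out to P = √(3)/(8·π) + 5/12.

P ≈ 0.486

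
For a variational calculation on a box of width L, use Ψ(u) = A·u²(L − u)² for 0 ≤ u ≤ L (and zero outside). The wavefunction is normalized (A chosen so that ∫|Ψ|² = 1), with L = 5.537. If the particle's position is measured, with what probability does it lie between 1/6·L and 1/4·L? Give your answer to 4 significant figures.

|Ψ|² is the probability density, so P = ∫_{1/6·L}^{1/4·L} |Ψ|² du.
Since A² = 1/(L^9/630), this is the region integral divided by the full normalization integral.
In terms of t = u/L (A² and the length scale cancel between numerator and denominator), P = [∫_{1/6}^{1/4} t^4·(1 - t)^4 dt] / [∫_{0}^{1} t^4·(1 - t)^4 dt].
Using ∫ t^4·(1 - t)^4 dt = t^5·(70·t^4 - 315·t^3 + 540·t^2 - 420·t + 126)/630, the numerator is ≈ 0.0000634559 and the denominator is 1/630.
The result is P = 0.039977.

P ≈ 0.03998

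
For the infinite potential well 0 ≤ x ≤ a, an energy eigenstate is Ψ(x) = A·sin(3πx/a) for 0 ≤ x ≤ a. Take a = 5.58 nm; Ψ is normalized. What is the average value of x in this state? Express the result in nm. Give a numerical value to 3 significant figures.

The expectation value is the |Ψ|²-weighted average of x: ∫ x|Ψ|² dx.
With ∫₀^a sin²(nπx/a) dx = a/2, evaluating both integrals, ⟨x⟩ = a/2.
With a = 5.58, ⟨x⟩ = 2.790.

⟨x⟩ ≈ 2.79 nm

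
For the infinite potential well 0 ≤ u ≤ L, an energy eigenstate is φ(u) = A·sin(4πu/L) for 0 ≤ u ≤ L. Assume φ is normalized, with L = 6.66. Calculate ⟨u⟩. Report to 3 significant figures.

⟨u⟩ = ∫ u |φ|² du over the full domain.
Evaluating both integrals, ⟨u⟩ = L/2.
With L = 6.66, ⟨u⟩ = 3.330.

⟨u⟩ ≈ 3.33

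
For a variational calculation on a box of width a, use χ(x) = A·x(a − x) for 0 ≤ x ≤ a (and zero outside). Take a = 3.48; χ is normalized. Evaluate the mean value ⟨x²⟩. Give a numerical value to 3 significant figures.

By definition ⟨x²⟩ = ∫ x^2 |χ(x)|² dx.
Expanding the polynomial and integrating term by term, the ratio of the moment integral to the normalization integral gives ⟨x²⟩ = 2·a^2/7.
Putting a = 3.48 gives 3.460.

⟨x^2⟩ ≈ 3.46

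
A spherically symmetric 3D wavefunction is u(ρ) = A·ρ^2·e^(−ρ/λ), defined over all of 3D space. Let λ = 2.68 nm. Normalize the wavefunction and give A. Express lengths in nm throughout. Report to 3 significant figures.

A ≈ 0.00377 nm^(-7/2)

We need A² ∫|f|² 4πρ² dρ = 1, taking the integral from 0 to ∞.
(Spherical symmetry: dV = 4πρ² dρ.)
Using ∫₀^∞ ρⁿ e^(−αρ) dρ = n!/αⁿ⁺¹, ∫|u|² 4πρ² dρ = A²·(45·π·λ^7/2).
So A² = (45·π·λ^7/2)^(−1).
Substituting λ = 2.68 gives A² = 0.00001425, so A = 0.003775.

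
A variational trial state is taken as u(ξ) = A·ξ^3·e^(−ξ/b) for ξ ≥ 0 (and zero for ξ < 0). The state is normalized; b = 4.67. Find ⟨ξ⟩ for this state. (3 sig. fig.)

⟨ξ⟩ = ∫ ξ |u|² dξ over the full domain.
The ratio of the moment integral to the normalization integral gives ⟨ξ⟩ = 7·b/2.
Putting b = 4.67 gives 16.35.

⟨ξ⟩ ≈ 16.3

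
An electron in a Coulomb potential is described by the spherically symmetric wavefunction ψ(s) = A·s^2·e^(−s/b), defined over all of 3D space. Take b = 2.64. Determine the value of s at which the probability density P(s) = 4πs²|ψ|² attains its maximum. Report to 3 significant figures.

Differentiate P(s) = 4πs²|ψ|² with respect to s and set to zero.
Solving yields s = 3·b.
With b = 2.64, the most probable radial distance is 7.920.

s ≈ 7.92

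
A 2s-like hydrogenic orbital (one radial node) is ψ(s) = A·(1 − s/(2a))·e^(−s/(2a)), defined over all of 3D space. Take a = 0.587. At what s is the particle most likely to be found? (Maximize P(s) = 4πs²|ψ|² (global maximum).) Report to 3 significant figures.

s ≈ 3.07

Differentiate P(s) = 4πs²|ψ|² with respect to s and set to zero.
This gives s = a·(√(5) + 3).
With a = 0.587, the most probable radial distance is 3.074.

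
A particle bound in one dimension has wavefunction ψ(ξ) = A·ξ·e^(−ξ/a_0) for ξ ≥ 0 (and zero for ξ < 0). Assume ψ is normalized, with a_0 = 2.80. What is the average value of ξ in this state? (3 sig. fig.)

⟨ξ⟩ ≈ 4.20

The expectation value is the |ψ|²-weighted average of ξ: ∫ ξ|ψ|² dξ.
Recall ∫₀^∞ ξ^m e^(−ξ/β) dξ = m!·β^(m+1), the ratio of the moment integral to the normalization integral gives ⟨ξ⟩ = 3·a_0/2.
With a_0 = 2.80, ⟨ξ⟩ = 4.200.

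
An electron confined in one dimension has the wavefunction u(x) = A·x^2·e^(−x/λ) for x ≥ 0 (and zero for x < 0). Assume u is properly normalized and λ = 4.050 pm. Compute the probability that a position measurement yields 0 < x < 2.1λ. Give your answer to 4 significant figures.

P ≈ 0.4102

The probability is P = ∫ |u|² dx over [0, 2.1λ].
Since A² = 1/(3·λ^5/4), this is the region integral divided by the full normalization integral.
In terms of t = x/λ (A² and the length scale cancel between numerator and denominator), P = [∫_{0}^{2.1} t^4·e^(-2·t) dt] / [∫_{0}^{∞} t^4·e^(-2·t) dt].
With ∫ t^4·e^(-2·t) dt = -(t^4/2 + t^3 + 3·t^2/2 + 3·t/2 + 3/4)·e^(-2·t) + C, the region integral is ≈ 0.307630 and the full one is 3/4.
Evaluating gives P = 0.41017.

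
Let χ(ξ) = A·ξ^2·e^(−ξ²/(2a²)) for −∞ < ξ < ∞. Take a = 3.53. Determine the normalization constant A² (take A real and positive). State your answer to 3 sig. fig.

Require ∫ |χ|² dξ = 1 over the whole domain.
∫|χ|² dξ = A²·(3·√(π)·a^5/4).
Plugging in a = 3.53 yields A = 0.03705.

A^2 ≈ 0.00137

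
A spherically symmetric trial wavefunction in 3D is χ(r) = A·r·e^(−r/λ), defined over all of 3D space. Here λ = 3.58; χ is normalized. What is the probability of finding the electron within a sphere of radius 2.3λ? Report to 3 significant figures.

P ≈ 0.487

With dV = 4πr²dr, the probability is ∫|χ|² dV over r ≤ 2.3λ.
The full normalization integral is A²·[3·π·λ^5] = 1, fixing A².
Let u = r/λ; then A², 4π and the length scale all cancel, so P = ∫_{0}^{2.3} u^4·e^(-2·u) du ÷ ∫_{0}^{∞} u^4·e^(-2·u) du.
An antiderivative of u^4·e^(-2·u) is -(u^4/2 + u^3 + 3·u^2/2 + 3·u/2 + 3/4)·e^(-2·u); evaluating from 0 to 2.3 gives ≈ 0.36507, while the full integral is 3/4.
The region integral divided by the full integral gives P = 0.4868.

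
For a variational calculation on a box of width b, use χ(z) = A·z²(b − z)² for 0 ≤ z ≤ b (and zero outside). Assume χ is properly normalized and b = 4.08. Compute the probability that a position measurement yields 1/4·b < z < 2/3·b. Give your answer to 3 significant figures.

P ≈ 0.806

P = ∫_{1/4·b}^{2/3·b} |χ(z)|² dz.
With A² fixed by ∫|χ|² = 1, i.e. A² = (b^9/630)^(−1), substitute and integrate.
Substituting u = z/b, A² and the length scale cancel in the ratio: P = ∫_{1/4}^{2/3} u^4·(1 - u)^4 du / ∫_{0}^{1} u^4·(1 - u)^4 du.
With ∫ u^4·(1 - u)^4 du = u^5·(70·u^4 - 315·u^3 + 540·u^2 - 420·u + 126)/630 + C, the region integral is ≈ 0.0012797 and the full one is 1/630.
The result is P = 0.8062.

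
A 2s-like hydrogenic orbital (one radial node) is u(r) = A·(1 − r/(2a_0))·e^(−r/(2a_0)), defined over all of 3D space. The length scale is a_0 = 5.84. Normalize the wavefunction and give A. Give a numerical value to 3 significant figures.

A ≈ 0.0141

We need A² ∫|f|² 4πr² dr = 1, taking the integral from 0 to ∞.
Recall ∫₀^∞ r^m e^(−r/β) dr = m!·β^(m+1), ∫|u|² 4πr² dr = A²·(8·π·a_0^3).
With a_0 = 5.84: A² = 0.0001998 and A = 0.01413.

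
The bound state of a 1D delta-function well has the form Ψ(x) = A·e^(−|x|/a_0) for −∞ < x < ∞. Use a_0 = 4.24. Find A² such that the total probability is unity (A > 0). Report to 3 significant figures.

A^2 ≈ 0.236

The normalization condition is ∫|Ψ|² dx = 1 from −∞ to ∞.
Recall ∫₀^∞ x^m e^(−x/β) dx = m!·β^(m+1), carrying out the integral gives A² · a_0.
So A² = (a_0)^(−1).
With a_0 = 4.24: A² = 0.2358 and A = 0.4856.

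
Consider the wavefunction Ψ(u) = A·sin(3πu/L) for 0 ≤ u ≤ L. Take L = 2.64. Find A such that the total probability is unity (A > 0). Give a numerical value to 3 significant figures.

The normalization condition is ∫|Ψ|² du = 1 from 0 to L.
Carrying out the integral gives A² · L/2.
Hence A² = 1/[L/2].
With L = 2.64: A² = 0.7576 and A = 0.8704.

A ≈ 0.870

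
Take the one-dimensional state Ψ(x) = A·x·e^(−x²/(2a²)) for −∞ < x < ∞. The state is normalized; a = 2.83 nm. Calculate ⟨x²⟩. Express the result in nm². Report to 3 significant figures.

⟨x^2⟩ ≈ 12.0 nm^2

⟨x²⟩ = ∫ x^2 |Ψ|² dx over the full domain.
Using the Gaussian integral ∫_{−∞}^{∞} e^(−αx²) dx = √(π/α), since the A² factors cancel between numerator and denominator, ⟨x²⟩ = 3·a^2/2.
With a = 2.83, ⟨x^2⟩ = 12.01.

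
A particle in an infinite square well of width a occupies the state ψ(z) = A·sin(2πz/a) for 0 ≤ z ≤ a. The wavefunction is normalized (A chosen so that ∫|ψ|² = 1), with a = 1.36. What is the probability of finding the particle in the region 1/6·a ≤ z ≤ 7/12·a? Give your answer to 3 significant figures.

P ≈ 0.417

P = ∫_{1/6·a}^{7/12·a} |ψ(z)|² dz.
With A² fixed by ∫|ψ|² = 1, i.e. A² = (a/2)^(−1), substitute and integrate.
Substituting u = z/a, A² and the length scale cancel in the ratio: P = ∫_{1/6}^{7/12} sin(2·π·u)^2 du / ∫_{0}^{1} sin(2·π·u)^2 du.
An antiderivative of sin(2·π·u)^2 is u/2 - sin(4·π·u)/(8·π); evaluating from 1/6 to 7/12 gives 5/24, while the full integral is 1/2.
Evaluating gives P = 5/12.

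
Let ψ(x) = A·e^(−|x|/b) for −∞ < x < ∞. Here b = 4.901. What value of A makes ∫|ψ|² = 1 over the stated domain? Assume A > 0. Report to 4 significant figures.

A ≈ 0.4517

The normalization condition is ∫|ψ|² dx = 1 from −∞ to ∞.
Carrying out the integral gives A² · b.
Hence A² = 1/[b].
Plugging in b = 4.901 yields A = 0.45171.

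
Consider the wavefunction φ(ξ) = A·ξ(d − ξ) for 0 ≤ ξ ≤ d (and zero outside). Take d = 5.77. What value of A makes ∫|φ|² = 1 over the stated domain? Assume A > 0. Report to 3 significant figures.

The normalization condition is ∫|φ|² dξ = 1 from 0 to d.
The integral (without the A² prefactor) comes out to d^5/30.
Substituting d = 5.77 gives A² = 0.004691, so A = 0.06849.

A ≈ 0.0685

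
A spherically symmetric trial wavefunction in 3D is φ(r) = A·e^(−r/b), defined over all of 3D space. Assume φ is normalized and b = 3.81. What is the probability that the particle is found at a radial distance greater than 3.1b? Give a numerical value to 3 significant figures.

P ≈ 0.0536

P = ∫ |φ|² 4πr² dr over r > 3.1b.
The full normalization integral is A²·[π·b^3] = 1, fixing A².
Substituting u = r/b, A², 4π and the length scale all cancel in the ratio: P = ∫_{3.1}^{∞} u^2·e^(-2·u) du / ∫_{0}^{∞} u^2·e^(-2·u) du.
An antiderivative of u^2·e^(-2·u) is -(2·u^2 + 2·u + 1)·e^(-2·u)/4; evaluating from 3.1 to ∞ gives 1321·e^(-31/5)/200, while the full integral is 1/4.
This evaluates to P = 0.05362.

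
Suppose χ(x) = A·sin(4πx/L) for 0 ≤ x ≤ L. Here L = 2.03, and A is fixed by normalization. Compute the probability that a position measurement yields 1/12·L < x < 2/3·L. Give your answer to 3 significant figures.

P ≈ 0.652

P = ∫_{1/12·L}^{2/3·L} |χ(x)|² dx.
With A² fixed by ∫|χ|² = 1, i.e. A² = (L/2)^(−1), substitute and integrate.
In terms of u = x/L (A² and the length scale cancel between numerator and denominator), P = [∫_{1/12}^{2/3} sin(4·π·u)^2 du] / [∫_{0}^{1} sin(4·π·u)^2 du].
With ∫ sin(4·π·u)^2 du = u/2 - sin(4·π·u)·cos(4·π·u)/(8·π) + C, the region integral is √(3)/(16·π) + 7/24 and the full one is 1/2.
The result is P = √(3)/(8·π) + 7/12.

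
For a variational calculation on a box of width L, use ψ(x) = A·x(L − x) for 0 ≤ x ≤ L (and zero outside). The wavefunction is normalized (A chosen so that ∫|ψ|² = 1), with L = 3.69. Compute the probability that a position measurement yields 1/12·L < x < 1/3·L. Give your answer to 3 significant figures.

P ≈ 0.205

The probability is P = ∫ |ψ|² dx over [1/12·L, 1/3·L].
Since A² = 1/(L^5/30), this is the region integral divided by the full normalization integral.
Substituting u = x/L, A² and the length scale cancel in the ratio: P = ∫_{1/12}^{1/3} u^2·(1 - u)^2 du / ∫_{0}^{1} u^2·(1 - u)^2 du.
Using ∫ u^2·(1 - u)^2 du = u^3·(6·u^2 - 15·u + 10)/30, the numerator is ≈ 0.0068263 and the denominator is 1/30.
This works out to P = 0.2048.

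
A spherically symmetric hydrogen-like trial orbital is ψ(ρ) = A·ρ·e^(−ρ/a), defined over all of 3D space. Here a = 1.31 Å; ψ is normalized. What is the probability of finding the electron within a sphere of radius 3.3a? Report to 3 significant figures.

P ≈ 0.787

Integrate the radial probability density 4πρ²|ψ|² over ρ ≤ 3.3a.
A² is fixed by ∫₀^∞ 4πρ²|ψ|² dρ = 1, i.e. A² = (3·π·a^5)^(−1).
Let u = ρ/a; then A², 4π and the length scale all cancel, so P = ∫_{0}^{3.3} u^4·e^(-2·u) du ÷ ∫_{0}^{∞} u^4·e^(-2·u) du.
An antiderivative of u^4·e^(-2·u) is -(u^4/2 + u^3 + 3·u^2/2 + 3·u/2 + 3/4)·e^(-2·u); evaluating from 0 to 3.3 gives ≈ 0.59047, while the full integral is 3/4.
Taking the ratio yields P = 0.7873.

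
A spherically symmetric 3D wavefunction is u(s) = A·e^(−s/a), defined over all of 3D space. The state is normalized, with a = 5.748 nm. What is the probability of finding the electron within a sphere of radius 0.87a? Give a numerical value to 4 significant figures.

P ≈ 0.2534

With dV = 4πs²ds, the probability is ∫|u|² dV over s ≤ 0.87a.
The full normalization integral is A²·[π·a^3] = 1, fixing A².
Let t = s/a; then A², 4π and the length scale all cancel, so P = ∫_{0}^{0.87} t^2·e^(-2·t) dt ÷ ∫_{0}^{∞} t^2·e^(-2·t) dt.
Using ∫ t^2·e^(-2·t) dt = -(2·t^2 + 2·t + 1)·e^(-2·t)/4, the numerator is ≈ 0.0633428 and the denominator is 1/4.
The region integral divided by the full integral gives P = 0.25337.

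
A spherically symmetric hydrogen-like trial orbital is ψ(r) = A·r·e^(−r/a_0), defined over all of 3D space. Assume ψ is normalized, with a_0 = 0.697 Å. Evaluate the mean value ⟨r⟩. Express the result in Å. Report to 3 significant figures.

⟨r⟩ = ∫ r |ψ|² 4πr² dr over the full domain.
Since the A² factors cancel between numerator and denominator, ⟨r⟩ = 5·a_0/2.
With a_0 = 0.697, ⟨r⟩ = 1.743.

⟨r⟩ ≈ 1.74 Å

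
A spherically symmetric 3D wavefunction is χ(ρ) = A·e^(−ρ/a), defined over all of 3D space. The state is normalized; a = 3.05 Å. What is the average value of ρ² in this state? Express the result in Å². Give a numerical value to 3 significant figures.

⟨ρ²⟩ = ∫ ρ^2 |χ|² 4πρ² dρ over the full domain.
The ratio of the moment integral to the normalization integral gives ⟨ρ²⟩ = 3·a^2.
With a = 3.05, ⟨ρ^2⟩ = 27.91.

⟨ρ^2⟩ ≈ 27.9 Å^2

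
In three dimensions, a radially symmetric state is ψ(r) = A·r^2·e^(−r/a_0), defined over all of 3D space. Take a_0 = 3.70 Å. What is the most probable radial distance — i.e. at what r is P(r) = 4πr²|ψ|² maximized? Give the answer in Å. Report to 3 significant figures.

r ≈ 11.1 Å

Set d/dr [P(r) = 4πr²|ψ|²] = 0 and solve for r > 0.
Solving yields r = 3·a_0.
With a_0 = 3.70, the most probable radial distance is 11.10 Å.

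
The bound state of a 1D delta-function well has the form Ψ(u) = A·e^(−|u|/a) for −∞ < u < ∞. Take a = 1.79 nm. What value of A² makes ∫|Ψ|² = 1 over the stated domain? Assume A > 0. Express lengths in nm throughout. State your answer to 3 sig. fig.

Normalization requires ∫|Ψ|² du = 1, integrated from −∞ to ∞.
Recall ∫₀^∞ u^m e^(−u/β) du = m!·β^(m+1), with Ψ = A·e^(−|u|/a), the integral evaluates to A²·[a].
Hence A² = 1/[a].
With a = 1.79: A² = 0.5587 and A = 0.7474.

A^2 ≈ 0.559 nm^(-1)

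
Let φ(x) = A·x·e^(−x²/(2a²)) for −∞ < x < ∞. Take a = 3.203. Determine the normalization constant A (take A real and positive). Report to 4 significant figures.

Require ∫ |φ|² dx = 1 over the whole domain.
Differentiating ∫e^(−αx²) dx = √(π/α) under α to get the higher moments, carrying out the integral gives A² · √(π)·a^3/2.
With a = 3.203: A² = 0.034339 and A = 0.18531.

A ≈ 0.1853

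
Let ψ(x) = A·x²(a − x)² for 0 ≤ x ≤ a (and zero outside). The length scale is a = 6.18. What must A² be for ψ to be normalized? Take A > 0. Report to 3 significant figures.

A^2 ≈ 0.0000479

We need A² ∫|f|² dx = 1, taking the integral from 0 to a.
∫|ψ|² dx = A²·(a^9/630).
Setting this equal to 1 gives A² = 1/(a^9/630).
Substituting a = 6.18 gives A² = 0.00004791, so A = 0.006922.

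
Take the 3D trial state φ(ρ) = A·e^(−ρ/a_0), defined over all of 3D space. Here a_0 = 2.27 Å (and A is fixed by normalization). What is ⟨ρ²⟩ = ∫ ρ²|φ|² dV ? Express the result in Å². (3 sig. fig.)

⟨ρ²⟩ = ∫ ρ^2 |φ|² 4πρ² dρ over the full domain.
Recall ∫₀^∞ ρ^m e^(−ρ/β) dρ = m!·β^(m+1), evaluating both integrals, ⟨ρ²⟩ = 3·a_0^2.
Putting a_0 = 2.27 gives 15.46.

⟨ρ^2⟩ ≈ 15.5 Å^2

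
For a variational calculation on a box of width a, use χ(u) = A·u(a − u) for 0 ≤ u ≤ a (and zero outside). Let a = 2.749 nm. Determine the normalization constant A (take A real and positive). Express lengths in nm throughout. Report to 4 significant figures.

A ≈ 0.4371 nm^(-5/2)

The normalization condition is ∫|χ|² du = 1 from 0 to a.
Expanding the polynomial and integrating term by term, carrying out the integral gives A² · a^5/30.
Setting this equal to 1 gives A² = 1/(a^5/30).
Plugging in a = 2.749 yields A = 0.43714.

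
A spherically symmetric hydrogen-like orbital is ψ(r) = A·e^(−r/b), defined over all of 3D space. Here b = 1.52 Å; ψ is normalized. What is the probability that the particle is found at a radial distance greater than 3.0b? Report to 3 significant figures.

P ≈ 0.0620

P = ∫ |ψ|² 4πr² dr over r > 3.0b.
A² is fixed by ∫₀^∞ 4πr²|ψ|² dr = 1, i.e. A² = (π·b^3)^(−1).
Let u = r/b; then A², 4π and the length scale all cancel, so P = ∫_{3.0}^{∞} u^2·e^(-2·u) du ÷ ∫_{0}^{∞} u^2·e^(-2·u) du.
Using ∫ u^2·e^(-2·u) du = -(2·u^2 + 2·u + 1)·e^(-2·u)/4, the numerator is 25·e^(-6)/4 and the denominator is 1/4.
The region integral divided by the full integral gives P = 0.06197.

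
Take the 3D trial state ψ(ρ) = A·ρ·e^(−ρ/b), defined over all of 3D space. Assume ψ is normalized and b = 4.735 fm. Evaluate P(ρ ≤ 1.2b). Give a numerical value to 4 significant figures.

P = ∫ |ψ|² 4πρ² dρ over ρ ≤ 1.2b.
A² is fixed by ∫₀^∞ 4πρ²|ψ|² dρ = 1, i.e. A² = (3·π·b^5)^(−1).
Let u = ρ/b; then A², 4π and the length scale all cancel, so P = ∫_{0}^{1.2} u^4·e^(-2·u) du ÷ ∫_{0}^{∞} u^4·e^(-2·u) du.
Using ∫ u^4·e^(-2·u) du = -(u^4/2 + u^3 + 3·u^2/2 + 3·u/2 + 3/4)·e^(-2·u), the numerator is ≈ 0.0719014 and the denominator is 3/4.
This evaluates to P = 0.095869.

P ≈ 0.09587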